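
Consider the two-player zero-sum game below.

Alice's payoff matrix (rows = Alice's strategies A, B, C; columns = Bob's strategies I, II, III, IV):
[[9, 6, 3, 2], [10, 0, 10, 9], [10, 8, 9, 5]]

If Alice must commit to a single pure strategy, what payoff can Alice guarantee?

5

The worst-case payoff for each row is A: 2, B: 0, C: 5.
The best of these is 5.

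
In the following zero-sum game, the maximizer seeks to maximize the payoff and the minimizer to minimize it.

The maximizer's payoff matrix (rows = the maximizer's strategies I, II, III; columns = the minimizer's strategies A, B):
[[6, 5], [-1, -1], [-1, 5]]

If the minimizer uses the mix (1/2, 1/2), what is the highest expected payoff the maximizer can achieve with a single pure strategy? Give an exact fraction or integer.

11/2

I: (6)·(1/2) + (5)·(1/2) = 11/2.
II: (-1)·(1/2) + (-1)·(1/2) = -1.
III: (-1)·(1/2) + (5)·(1/2) = 2.
The best pure response is I with expected payoff 11/2.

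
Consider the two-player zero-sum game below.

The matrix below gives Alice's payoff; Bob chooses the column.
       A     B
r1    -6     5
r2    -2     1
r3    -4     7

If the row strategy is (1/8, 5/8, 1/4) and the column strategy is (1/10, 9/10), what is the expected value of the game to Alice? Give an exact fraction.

12/5

Against (1/10, 9/10), each row's expected payoff is r1: 39/10; r2: 7/10; r3: 59/10.
Taking the (1/8, 5/8, 1/4)-weighted average: (1/8)·(39/10) + (5/8)·(7/10) + (1/4)·(59/10) = 12/5.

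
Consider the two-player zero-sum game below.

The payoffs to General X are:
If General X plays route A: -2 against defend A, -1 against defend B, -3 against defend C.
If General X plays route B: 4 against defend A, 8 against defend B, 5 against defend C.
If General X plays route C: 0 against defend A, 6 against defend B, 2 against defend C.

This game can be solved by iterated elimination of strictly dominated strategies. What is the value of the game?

Column defend B is strictly dominated by defend A for General Y (-2<-1, 4<8, 0<6); eliminate defend B.
Row route A is strictly dominated by row route B (4>-2, 5>-3); eliminate route A.
Row route C is strictly dominated by row route B (4>0, 5>2); eliminate route C.
Column defend C is strictly dominated by defend A for General Y (4<5); eliminate defend C.
Only (route B, defend A) remains, with payoff 4.

4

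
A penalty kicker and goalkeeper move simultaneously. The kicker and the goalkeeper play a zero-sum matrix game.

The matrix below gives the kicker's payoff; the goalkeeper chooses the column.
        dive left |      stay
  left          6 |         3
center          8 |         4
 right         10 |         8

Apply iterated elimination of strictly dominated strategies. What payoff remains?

8

Column dive left is strictly dominated by stay for the goalkeeper (3<6, 4<8, 8<10); eliminate dive left.
Row center is strictly dominated by row right (8>4); eliminate center.
Row left is strictly dominated by row right (8>3); eliminate left.
Only (right, stay) remains, with payoff 8.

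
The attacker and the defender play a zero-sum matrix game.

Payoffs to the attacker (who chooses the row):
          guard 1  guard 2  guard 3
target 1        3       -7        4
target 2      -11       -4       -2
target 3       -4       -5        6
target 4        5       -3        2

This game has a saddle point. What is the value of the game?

Row minima: -7, -11, -5, -3 → the attacker's maximin is -3.
Column maxima: 5, -3, 6 → the defender's minimax is -3.
They coincide at (target 4, guard 2), so the value is -3.

-3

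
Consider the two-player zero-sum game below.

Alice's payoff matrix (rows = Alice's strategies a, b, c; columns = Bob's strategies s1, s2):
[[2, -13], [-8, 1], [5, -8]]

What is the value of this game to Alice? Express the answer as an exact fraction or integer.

-59/22

Row a is strictly dominated by row c, so Alice never plays it.
The remaining 2×2 game on (b, c) × (s1, s2) has no saddle point. Let Alice play b with probability p; indifference gives −8p + 5(1−p) = p − 8(1−p), so p = 13/22.
Similarly Bob's optimal q on s1 is 9/22, and the value is -8·(9/22) + (1)·(13/22) = -59/22.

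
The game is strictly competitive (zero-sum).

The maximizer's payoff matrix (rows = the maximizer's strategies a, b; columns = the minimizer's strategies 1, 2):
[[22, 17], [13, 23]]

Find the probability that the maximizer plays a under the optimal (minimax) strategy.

2/3

Row minima are 17 and 13, so the maximizer's maximin is 17; column maxima are 22 and 23, so the minimizer's minimax is 22. These differ, so the equilibrium is in mixed strategies.
Let the maximizer play a with probability p. The minimizer is indifferent when 22p + 13(1−p) = 17p + 23(1−p), giving p = 2/3.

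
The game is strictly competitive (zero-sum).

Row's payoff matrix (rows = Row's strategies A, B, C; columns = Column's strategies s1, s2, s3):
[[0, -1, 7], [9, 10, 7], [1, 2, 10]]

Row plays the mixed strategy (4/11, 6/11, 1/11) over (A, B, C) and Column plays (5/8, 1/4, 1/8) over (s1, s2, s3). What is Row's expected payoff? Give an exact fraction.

471/88

Against (5/8, 1/4, 1/8), each row's expected payoff is A: 5/8; B: 9; C: 19/8.
Taking the (4/11, 6/11, 1/11)-weighted average: (4/11)·(5/8) + (6/11)·(9) + (1/11)·(19/8) = 471/88.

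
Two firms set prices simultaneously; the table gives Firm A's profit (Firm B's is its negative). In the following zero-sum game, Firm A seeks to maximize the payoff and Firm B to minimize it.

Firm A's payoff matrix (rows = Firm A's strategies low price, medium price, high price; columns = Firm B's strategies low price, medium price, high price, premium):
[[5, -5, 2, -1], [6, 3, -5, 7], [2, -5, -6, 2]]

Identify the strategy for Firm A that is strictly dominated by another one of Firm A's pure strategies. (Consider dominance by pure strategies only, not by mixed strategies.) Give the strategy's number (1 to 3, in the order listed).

Compare high price with medium price: 6 > 2, 3 > -5, -5 > -6, 7 > 2.
So medium price strictly dominates high price for Firm A; high price is strictly dominated.

3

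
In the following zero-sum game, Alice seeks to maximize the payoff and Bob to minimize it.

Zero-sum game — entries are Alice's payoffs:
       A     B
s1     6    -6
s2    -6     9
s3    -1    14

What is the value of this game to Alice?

Row s2 is strictly dominated by row s3, so Alice never plays it.
The remaining 2×2 game on (s1, s3) × (A, B) has no saddle point. Let Alice play s1 with probability p; indifference gives 6p − (1−p) = −6p + 14(1−p), so p = 5/9.
Similarly Bob's optimal q on A is 20/27, and the value is 6·(20/27) + (-6)·(7/27) = 26/9.

26/9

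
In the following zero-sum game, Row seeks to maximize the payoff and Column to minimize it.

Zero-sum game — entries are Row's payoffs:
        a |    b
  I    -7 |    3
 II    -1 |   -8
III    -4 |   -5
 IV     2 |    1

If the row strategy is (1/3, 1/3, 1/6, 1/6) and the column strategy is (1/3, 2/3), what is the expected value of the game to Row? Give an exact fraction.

-23/9

Against (1/3, 2/3), each row's expected payoff is I: -1/3; II: -17/3; III: -14/3; IV: 4/3.
Taking the (1/3, 1/3, 1/6, 1/6)-weighted average: (1/3)·(-1/3) + (1/3)·(-17/3) + (1/6)·(-14/3) + (1/6)·(4/3) = -23/9.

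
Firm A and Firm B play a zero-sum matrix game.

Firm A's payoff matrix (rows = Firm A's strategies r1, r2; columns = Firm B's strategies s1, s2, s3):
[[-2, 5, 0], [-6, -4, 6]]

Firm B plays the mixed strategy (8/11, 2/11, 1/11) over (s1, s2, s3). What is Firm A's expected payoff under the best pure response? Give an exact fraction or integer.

-6/11

r1: (-2)·(8/11) + (5)·(2/11) + (0)·(1/11) = -6/11.
r2: (-6)·(8/11) + (-4)·(2/11) + (6)·(1/11) = -50/11.
The best pure response is r1 with expected payoff -6/11.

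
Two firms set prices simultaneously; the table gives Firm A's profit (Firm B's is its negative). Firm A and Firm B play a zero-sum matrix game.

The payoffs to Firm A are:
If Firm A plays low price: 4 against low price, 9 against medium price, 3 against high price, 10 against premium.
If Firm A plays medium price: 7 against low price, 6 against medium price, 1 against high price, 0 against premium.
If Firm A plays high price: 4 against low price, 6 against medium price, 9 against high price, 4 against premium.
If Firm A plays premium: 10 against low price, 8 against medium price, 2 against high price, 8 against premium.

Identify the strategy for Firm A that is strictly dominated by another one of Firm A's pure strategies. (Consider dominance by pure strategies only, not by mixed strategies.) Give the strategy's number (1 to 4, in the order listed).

2

Compare medium price with premium: 10 > 7, 8 > 6, 2 > 1, 8 > 0.
So premium strictly dominates medium price for Firm A; medium price is strictly dominated.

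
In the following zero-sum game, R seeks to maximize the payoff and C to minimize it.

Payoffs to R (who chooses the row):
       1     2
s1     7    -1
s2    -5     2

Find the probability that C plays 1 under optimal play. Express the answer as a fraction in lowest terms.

Row minima are -1 and -5, so R's maximin is -1; column maxima are 7 and 2, so C's minimax is 2. These differ, so the equilibrium is in mixed strategies.
Let C play 1 with probability q. R is indifferent when 7q − (1−q) = −5q + 2(1−q), giving q = 1/5.

1/5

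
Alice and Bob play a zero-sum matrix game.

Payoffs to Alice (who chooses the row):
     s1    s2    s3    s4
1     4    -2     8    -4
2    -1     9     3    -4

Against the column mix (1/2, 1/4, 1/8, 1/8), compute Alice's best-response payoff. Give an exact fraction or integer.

1: (4)·(1/2) + (-2)·(1/4) + (8)·(1/8) + (-4)·(1/8) = 2.
2: (-1)·(1/2) + (9)·(1/4) + (3)·(1/8) + (-4)·(1/8) = 13/8.
The best pure response is 1 with expected payoff 2.

2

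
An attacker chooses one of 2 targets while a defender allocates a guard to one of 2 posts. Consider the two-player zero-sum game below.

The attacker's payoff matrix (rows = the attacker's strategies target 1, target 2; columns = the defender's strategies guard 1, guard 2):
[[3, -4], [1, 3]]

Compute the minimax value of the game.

Row minima are -4 and 1, so the attacker's maximin is 1; column maxima are 3 and 3, so the defender's minimax is 3. These differ, so the equilibrium is in mixed strategies.
Let the attacker play target 1 with probability p. The defender is indifferent when 3p + (1−p) = −4p + 3(1−p), giving p = 2/9.
Let the defender play guard 1 with probability q. The attacker is indifferent when 3q − 4(1−q) = q + 3(1−q), giving q = 7/9.
The value is 3·(7/9) + (-4)·(2/9) = 13/9.

13/9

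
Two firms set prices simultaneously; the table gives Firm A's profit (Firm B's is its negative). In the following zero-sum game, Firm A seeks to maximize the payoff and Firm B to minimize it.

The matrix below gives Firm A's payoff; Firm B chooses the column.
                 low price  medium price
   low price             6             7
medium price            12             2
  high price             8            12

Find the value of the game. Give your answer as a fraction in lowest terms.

64/7

Row low price is strictly dominated by row high price, so Firm A never plays it.
The remaining 2×2 game on (medium price, high price) × (low price, medium price) has no saddle point. Let Firm A play medium price with probability p; indifference gives 12p + 8(1−p) = 2p + 12(1−p), so p = 2/7.
Similarly Firm B's optimal q on low price is 5/7, and the value is 12·(5/7) + (2)·(2/7) = 64/7.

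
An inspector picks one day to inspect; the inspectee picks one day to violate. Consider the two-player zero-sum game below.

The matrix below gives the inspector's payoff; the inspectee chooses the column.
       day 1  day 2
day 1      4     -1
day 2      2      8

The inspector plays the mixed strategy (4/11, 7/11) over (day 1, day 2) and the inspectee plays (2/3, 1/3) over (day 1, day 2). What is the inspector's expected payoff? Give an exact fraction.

Against (2/3, 1/3), each row's expected payoff is day 1: 7/3; day 2: 4.
Taking the (4/11, 7/11)-weighted average: (4/11)·(7/3) + (7/11)·(4) = 112/33.

112/33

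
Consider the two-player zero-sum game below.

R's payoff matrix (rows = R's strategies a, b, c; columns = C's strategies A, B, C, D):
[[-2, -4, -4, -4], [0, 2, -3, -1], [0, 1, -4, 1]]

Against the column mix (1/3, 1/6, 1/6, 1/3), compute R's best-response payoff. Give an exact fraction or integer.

a: (-2)·(1/3) + (-4)·(1/6) + (-4)·(1/6) + (-4)·(1/3) = -10/3.
b: (0)·(1/3) + (2)·(1/6) + (-3)·(1/6) + (-1)·(1/3) = -1/2.
c: (0)·(1/3) + (1)·(1/6) + (-4)·(1/6) + (1)·(1/3) = -1/6.
The best pure response is c with expected payoff -1/6.

-1/6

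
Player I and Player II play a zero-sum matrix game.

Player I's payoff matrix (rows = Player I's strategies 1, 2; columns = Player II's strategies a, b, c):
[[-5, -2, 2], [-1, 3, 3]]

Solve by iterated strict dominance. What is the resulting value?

Row 1 is strictly dominated by row 2 (-1>-5, 3>-2, 3>2); eliminate 1.
Column c is strictly dominated by a for Player II (-1<3); eliminate c.
Column b is strictly dominated by a for Player II (-1<3); eliminate b.
Only (2, a) remains, with payoff -1.

-1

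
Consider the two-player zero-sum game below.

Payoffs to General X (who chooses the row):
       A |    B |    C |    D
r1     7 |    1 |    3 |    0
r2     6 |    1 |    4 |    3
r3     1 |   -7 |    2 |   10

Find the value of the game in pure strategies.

Row minima: 0, 1, -7 → General X's maximin is 1.
Column maxima: 7, 1, 4, 10 → General Y's minimax is 1.
They coincide at (r2, B), so the value is 1.

1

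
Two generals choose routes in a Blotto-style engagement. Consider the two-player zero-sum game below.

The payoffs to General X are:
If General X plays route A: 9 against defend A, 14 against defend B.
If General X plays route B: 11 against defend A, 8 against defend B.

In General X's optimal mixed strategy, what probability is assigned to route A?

Row minima are 9 and 8, so General X's maximin is 9; column maxima are 11 and 14, so General Y's minimax is 11. These differ, so the equilibrium is in mixed strategies.
Let General X play route A with probability p. General Y is indifferent when 9p + 11(1−p) = 14p + 8(1−p), giving p = 3/8.

3/8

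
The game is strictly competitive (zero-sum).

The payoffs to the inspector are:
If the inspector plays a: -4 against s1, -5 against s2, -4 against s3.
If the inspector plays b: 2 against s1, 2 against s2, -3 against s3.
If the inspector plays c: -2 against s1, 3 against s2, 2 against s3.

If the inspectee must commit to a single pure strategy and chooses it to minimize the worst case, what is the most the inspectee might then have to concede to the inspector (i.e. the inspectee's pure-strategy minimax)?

The worst case (largest entry) in each column is s1: 2, s2: 3, s3: 2.
The best (smallest) of these is 2.

2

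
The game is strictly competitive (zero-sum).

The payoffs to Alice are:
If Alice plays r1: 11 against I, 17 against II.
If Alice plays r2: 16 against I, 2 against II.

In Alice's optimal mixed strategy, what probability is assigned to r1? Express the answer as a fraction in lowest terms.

7/10

Row minima are 11 and 2, so Alice's maximin is 11; column maxima are 16 and 17, so Bob's minimax is 16. These differ, so the equilibrium is in mixed strategies.
Let Alice play r1 with probability p. Bob is indifferent when 11p + 16(1−p) = 17p + 2(1−p), giving p = 7/10.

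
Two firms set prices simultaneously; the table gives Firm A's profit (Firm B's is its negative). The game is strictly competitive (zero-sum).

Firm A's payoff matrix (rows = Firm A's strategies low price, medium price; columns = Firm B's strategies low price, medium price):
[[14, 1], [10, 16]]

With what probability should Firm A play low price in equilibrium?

Row minima are 1 and 10, so Firm A's maximin is 10; column maxima are 14 and 16, so Firm B's minimax is 14. These differ, so the equilibrium is in mixed strategies.
Let Firm A play low price with probability p. Firm B is indifferent when 14p + 10(1−p) = p + 16(1−p), giving p = 6/19.

6/19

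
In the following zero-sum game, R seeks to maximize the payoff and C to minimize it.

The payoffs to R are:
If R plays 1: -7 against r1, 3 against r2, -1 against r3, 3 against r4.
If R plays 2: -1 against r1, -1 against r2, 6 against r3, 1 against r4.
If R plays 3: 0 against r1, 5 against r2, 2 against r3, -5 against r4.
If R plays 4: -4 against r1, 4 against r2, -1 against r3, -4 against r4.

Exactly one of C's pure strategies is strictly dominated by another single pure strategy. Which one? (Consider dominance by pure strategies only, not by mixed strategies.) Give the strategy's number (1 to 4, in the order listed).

3

C prefers columns that give R less. Compare r3 with r1: -7 < -1, -1 < 6, 0 < 2, -4 < -1.
So r1 strictly dominates r3 for C; r3 is strictly dominated.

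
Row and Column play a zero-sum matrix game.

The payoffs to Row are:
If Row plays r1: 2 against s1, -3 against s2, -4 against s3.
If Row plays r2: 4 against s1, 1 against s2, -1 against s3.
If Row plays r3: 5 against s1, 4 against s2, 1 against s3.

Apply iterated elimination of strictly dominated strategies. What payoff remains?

Column s1 is strictly dominated by s2 for Column (-3<2, 1<4, 4<5); eliminate s1.
Row r1 is strictly dominated by row r2 (1>-3, -1>-4); eliminate r1.
Row r2 is strictly dominated by row r3 (4>1, 1>-1); eliminate r2.
Column s2 is strictly dominated by s3 for Column (1<4); eliminate s2.
Only (r3, s3) remains, with payoff 1.

1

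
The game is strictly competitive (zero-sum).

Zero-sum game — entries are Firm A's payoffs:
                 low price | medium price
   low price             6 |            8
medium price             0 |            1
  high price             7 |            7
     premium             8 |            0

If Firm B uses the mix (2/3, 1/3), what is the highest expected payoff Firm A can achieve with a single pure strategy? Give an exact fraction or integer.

low price: (6)·(2/3) + (8)·(1/3) = 20/3.
medium price: (0)·(2/3) + (1)·(1/3) = 1/3.
high price: (7)·(2/3) + (7)·(1/3) = 7.
premium: (8)·(2/3) + (0)·(1/3) = 16/3.
The best pure response is high price with expected payoff 7.

7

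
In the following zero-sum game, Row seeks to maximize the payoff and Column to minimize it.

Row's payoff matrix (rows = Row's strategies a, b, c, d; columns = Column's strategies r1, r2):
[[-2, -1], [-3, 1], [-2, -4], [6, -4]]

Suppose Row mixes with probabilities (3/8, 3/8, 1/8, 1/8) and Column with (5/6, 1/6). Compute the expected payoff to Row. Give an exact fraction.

Against (5/6, 1/6), each row's expected payoff is a: -11/6; b: -7/3; c: -7/3; d: 13/3.
Taking the (3/8, 3/8, 1/8, 1/8)-weighted average: (3/8)·(-11/6) + (3/8)·(-7/3) + (1/8)·(-7/3) + (1/8)·(13/3) = -21/16.

-21/16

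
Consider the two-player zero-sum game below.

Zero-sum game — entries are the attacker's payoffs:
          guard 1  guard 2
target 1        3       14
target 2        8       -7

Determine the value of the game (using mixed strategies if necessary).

Row minima are 3 and -7, so the attacker's maximin is 3; column maxima are 8 and 14, so the defender's minimax is 8. These differ, so the equilibrium is in mixed strategies.
Let the attacker play target 1 with probability p. The defender is indifferent when 3p + 8(1−p) = 14p − 7(1−p), giving p = 15/26.
Let the defender play guard 1 with probability q. The attacker is indifferent when 3q + 14(1−q) = 8q − 7(1−q), giving q = 21/26.
The value is 3·(21/26) + (14)·(5/26) = 133/26.

133/26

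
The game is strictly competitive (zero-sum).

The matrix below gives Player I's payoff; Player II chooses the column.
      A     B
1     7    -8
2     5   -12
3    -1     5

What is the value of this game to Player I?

Row 2 is strictly dominated by row 1, so Player I never plays it.
The remaining 2×2 game on (1, 3) × (A, B) has no saddle point. Let Player I play 1 with probability p; indifference gives 7p − (1−p) = −8p + 5(1−p), so p = 2/7.
Similarly Player II's optimal q on A is 13/21, and the value is 7·(13/21) + (-8)·(8/21) = 9/7.

9/7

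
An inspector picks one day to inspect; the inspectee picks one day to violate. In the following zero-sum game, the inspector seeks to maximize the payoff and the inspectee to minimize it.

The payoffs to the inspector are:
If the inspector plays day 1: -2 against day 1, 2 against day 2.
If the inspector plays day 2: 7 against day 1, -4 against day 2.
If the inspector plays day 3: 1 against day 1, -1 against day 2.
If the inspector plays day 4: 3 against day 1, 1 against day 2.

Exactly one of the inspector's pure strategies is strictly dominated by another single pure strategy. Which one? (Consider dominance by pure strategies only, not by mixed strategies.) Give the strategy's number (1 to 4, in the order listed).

Compare day 3 with day 4: 3 > 1, 1 > -1.
So day 4 strictly dominates day 3 for the inspector; day 3 is strictly dominated.

3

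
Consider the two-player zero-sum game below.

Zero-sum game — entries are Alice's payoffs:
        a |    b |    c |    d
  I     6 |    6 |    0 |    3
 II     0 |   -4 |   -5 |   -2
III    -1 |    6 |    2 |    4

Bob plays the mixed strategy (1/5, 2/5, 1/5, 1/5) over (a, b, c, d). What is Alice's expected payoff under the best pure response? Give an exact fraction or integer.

21/5

I: (6)·(1/5) + (6)·(2/5) + (0)·(1/5) + (3)·(1/5) = 21/5.
II: (0)·(1/5) + (-4)·(2/5) + (-5)·(1/5) + (-2)·(1/5) = -3.
III: (-1)·(1/5) + (6)·(2/5) + (2)·(1/5) + (4)·(1/5) = 17/5.
The best pure response is I with expected payoff 21/5.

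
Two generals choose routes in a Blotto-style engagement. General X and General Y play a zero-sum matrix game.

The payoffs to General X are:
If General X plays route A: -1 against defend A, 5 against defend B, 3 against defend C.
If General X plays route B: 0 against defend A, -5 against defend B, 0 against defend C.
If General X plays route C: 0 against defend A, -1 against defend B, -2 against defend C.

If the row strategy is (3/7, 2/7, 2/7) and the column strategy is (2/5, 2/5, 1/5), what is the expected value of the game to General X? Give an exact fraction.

Against (2/5, 2/5, 1/5), each row's expected payoff is route A: 11/5; route B: -2; route C: -4/5.
Taking the (3/7, 2/7, 2/7)-weighted average: (3/7)·(11/5) + (2/7)·(-2) + (2/7)·(-4/5) = 1/7.

1/7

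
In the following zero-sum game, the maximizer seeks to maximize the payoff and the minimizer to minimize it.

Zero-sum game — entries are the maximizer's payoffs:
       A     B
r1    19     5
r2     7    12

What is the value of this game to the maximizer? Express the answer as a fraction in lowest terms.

Row minima are 5 and 7, so the maximizer's maximin is 7; column maxima are 19 and 12, so the minimizer's minimax is 12. These differ, so the equilibrium is in mixed strategies.
Let the maximizer play r1 with probability p. The minimizer is indifferent when 19p + 7(1−p) = 5p + 12(1−p), giving p = 5/19.
Let the minimizer play A with probability q. The maximizer is indifferent when 19q + 5(1−q) = 7q + 12(1−q), giving q = 7/19.
The value is 19·(7/19) + (5)·(12/19) = 193/19.

193/19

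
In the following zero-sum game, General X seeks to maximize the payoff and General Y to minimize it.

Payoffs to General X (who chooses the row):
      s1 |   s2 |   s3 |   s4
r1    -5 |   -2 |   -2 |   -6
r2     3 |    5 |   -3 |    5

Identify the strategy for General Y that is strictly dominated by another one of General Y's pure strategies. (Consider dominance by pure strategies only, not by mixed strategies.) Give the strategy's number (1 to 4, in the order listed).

2

General Y prefers columns that give General X less. Compare s2 with s1: -5 < -2, 3 < 5.
So s1 strictly dominates s2 for General Y; s2 is strictly dominated.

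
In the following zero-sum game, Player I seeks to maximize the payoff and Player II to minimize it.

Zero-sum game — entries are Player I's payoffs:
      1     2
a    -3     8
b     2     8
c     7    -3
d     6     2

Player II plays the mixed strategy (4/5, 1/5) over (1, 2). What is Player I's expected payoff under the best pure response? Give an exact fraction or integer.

a: (-3)·(4/5) + (8)·(1/5) = -4/5.
b: (2)·(4/5) + (8)·(1/5) = 16/5.
c: (7)·(4/5) + (-3)·(1/5) = 5.
d: (6)·(4/5) + (2)·(1/5) = 26/5.
The best pure response is d with expected payoff 26/5.

26/5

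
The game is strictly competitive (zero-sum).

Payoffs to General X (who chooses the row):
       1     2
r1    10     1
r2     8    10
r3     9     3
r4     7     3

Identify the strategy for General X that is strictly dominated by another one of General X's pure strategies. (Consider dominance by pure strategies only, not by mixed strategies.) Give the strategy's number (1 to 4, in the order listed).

4

Compare r4 with r2: 8 > 7, 10 > 3.
So r2 strictly dominates r4 for General X; r4 is strictly dominated.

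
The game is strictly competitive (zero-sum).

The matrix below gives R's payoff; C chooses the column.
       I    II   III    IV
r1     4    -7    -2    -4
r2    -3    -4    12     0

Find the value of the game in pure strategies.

Row minima: -7, -4 → R's maximin is -4.
Column maxima: 4, -4, 12, 0 → C's minimax is -4.
They coincide at (r2, II), so the value is -4.

-4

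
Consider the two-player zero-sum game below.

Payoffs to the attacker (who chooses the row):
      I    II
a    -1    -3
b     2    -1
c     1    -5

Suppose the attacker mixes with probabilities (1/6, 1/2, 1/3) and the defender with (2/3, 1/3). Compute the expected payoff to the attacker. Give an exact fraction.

-1/9

Against (2/3, 1/3), each row's expected payoff is a: -5/3; b: 1; c: -1.
Taking the (1/6, 1/2, 1/3)-weighted average: (1/6)·(-5/3) + (1/2)·(1) + (1/3)·(-1) = -1/9.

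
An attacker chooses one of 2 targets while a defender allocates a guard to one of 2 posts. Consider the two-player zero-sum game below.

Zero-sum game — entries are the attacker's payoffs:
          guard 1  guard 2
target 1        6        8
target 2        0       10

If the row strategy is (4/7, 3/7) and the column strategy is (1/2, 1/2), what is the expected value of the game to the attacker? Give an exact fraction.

43/7

Against (1/2, 1/2), each row's expected payoff is target 1: 7; target 2: 5.
Taking the (4/7, 3/7)-weighted average: (4/7)·(7) + (3/7)·(5) = 43/7.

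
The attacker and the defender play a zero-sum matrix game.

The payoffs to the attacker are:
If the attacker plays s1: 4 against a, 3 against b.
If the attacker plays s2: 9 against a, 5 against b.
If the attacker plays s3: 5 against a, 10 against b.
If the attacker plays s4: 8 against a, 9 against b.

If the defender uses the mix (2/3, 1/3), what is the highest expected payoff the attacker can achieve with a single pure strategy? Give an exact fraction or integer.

25/3

s1: (4)·(2/3) + (3)·(1/3) = 11/3.
s2: (9)·(2/3) + (5)·(1/3) = 23/3.
s3: (5)·(2/3) + (10)·(1/3) = 20/3.
s4: (8)·(2/3) + (9)·(1/3) = 25/3.
The best pure response is s4 with expected payoff 25/3.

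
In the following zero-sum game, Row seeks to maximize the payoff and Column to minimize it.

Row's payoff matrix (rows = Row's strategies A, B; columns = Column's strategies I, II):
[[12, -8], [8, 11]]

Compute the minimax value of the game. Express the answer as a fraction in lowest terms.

196/23

Row minima are -8 and 8, so Row's maximin is 8; column maxima are 12 and 11, so Column's minimax is 11. These differ, so the equilibrium is in mixed strategies.
Let Row play A with probability p. Column is indifferent when 12p + 8(1−p) = −8p + 11(1−p), giving p = 3/23.
Let Column play I with probability q. Row is indifferent when 12q − 8(1−q) = 8q + 11(1−q), giving q = 19/23.
The value is 12·(19/23) + (-8)·(4/23) = 196/23.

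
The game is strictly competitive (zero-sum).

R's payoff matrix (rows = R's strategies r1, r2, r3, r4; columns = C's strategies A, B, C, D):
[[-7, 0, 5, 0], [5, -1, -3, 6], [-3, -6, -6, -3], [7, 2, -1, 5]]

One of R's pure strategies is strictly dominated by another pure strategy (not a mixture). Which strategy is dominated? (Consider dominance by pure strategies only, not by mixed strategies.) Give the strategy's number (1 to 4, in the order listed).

Compare r3 with r2: 5 > -3, -1 > -6, -3 > -6, 6 > -3.
So r2 strictly dominates r3 for R; r3 is strictly dominated.

3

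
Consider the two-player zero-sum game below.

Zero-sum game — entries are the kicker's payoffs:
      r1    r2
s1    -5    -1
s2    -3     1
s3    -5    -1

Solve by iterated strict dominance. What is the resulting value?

-3

Column r2 is strictly dominated by r1 for the goalkeeper (-5<-1, -3<1, -5<-1); eliminate r2.
Row s3 is strictly dominated by row s2 (-3>-5); eliminate s3.
Row s1 is strictly dominated by row s2 (-3>-5); eliminate s1.
Only (s2, r1) remains, with payoff -3.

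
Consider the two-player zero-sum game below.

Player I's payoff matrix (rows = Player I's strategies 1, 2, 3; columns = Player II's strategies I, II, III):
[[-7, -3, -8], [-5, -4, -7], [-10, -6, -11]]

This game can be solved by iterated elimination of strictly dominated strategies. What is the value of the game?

-7

Column II is strictly dominated by I for Player II (-7<-3, -5<-4, -10<-6); eliminate II.
Row 3 is strictly dominated by row 1 (-7>-10, -8>-11); eliminate 3.
Row 1 is strictly dominated by row 2 (-5>-7, -7>-8); eliminate 1.
Column I is strictly dominated by III for Player II (-7<-5); eliminate I.
Only (2, III) remains, with payoff -7.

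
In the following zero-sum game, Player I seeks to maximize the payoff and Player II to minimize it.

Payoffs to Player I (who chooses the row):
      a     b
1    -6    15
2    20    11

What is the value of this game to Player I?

Row minima are -6 and 11, so Player I's maximin is 11; column maxima are 20 and 15, so Player II's minimax is 15. These differ, so the equilibrium is in mixed strategies.
Let Player I play 1 with probability p. Player II is indifferent when −6p + 20(1−p) = 15p + 11(1−p), giving p = 3/10.
Let Player II play a with probability q. Player I is indifferent when −6q + 15(1−q) = 20q + 11(1−q), giving q = 2/15.
The value is -6·(2/15) + (15)·(13/15) = 61/5.

61/5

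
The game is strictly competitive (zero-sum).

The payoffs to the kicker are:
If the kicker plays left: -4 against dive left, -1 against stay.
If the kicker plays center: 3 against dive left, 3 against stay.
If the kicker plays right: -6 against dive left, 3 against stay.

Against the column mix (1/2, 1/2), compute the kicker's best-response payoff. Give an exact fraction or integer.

left: (-4)·(1/2) + (-1)·(1/2) = -5/2.
center: (3)·(1/2) + (3)·(1/2) = 3.
right: (-6)·(1/2) + (3)·(1/2) = -3/2.
The best pure response is center with expected payoff 3.

3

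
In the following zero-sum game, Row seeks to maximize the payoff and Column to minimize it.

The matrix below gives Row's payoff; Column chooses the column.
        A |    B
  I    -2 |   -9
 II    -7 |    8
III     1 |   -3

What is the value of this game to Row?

-13/19

Row I is strictly dominated by row III, so Row never plays it.
The remaining 2×2 game on (II, III) × (A, B) has no saddle point. Let Row play II with probability p; indifference gives −7p + (1−p) = 8p − 3(1−p), so p = 4/19.
Similarly Column's optimal q on A is 11/19, and the value is -7·(11/19) + (8)·(8/19) = -13/19.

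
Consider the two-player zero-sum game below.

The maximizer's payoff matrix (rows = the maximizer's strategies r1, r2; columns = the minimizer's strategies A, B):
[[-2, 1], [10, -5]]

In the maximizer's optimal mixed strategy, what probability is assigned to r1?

Row minima are -2 and -5, so the maximizer's maximin is -2; column maxima are 10 and 1, so the minimizer's minimax is 1. These differ, so the equilibrium is in mixed strategies.
Let the maximizer play r1 with probability p. The minimizer is indifferent when −2p + 10(1−p) = p − 5(1−p), giving p = 5/6.

5/6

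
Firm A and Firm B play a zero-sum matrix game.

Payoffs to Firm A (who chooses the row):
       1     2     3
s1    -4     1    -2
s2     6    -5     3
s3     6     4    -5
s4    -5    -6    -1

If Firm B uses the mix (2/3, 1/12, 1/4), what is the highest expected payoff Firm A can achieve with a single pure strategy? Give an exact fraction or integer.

s1: (-4)·(2/3) + (1)·(1/12) + (-2)·(1/4) = -37/12.
s2: (6)·(2/3) + (-5)·(1/12) + (3)·(1/4) = 13/3.
s3: (6)·(2/3) + (4)·(1/12) + (-5)·(1/4) = 37/12.
s4: (-5)·(2/3) + (-6)·(1/12) + (-1)·(1/4) = -49/12.
The best pure response is s2 with expected payoff 13/3.

13/3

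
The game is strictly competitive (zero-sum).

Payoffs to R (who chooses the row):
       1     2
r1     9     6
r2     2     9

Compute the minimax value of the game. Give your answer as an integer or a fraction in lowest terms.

Row minima are 6 and 2, so R's maximin is 6; column maxima are 9 and 9, so C's minimax is 9. These differ, so the equilibrium is in mixed strategies.
Let R play r1 with probability p. C is indifferent when 9p + 2(1−p) = 6p + 9(1−p), giving p = 7/10.
Let C play 1 with probability q. R is indifferent when 9q + 6(1−q) = 2q + 9(1−q), giving q = 3/10.
The value is 9·(3/10) + (6)·(7/10) = 69/10.

69/10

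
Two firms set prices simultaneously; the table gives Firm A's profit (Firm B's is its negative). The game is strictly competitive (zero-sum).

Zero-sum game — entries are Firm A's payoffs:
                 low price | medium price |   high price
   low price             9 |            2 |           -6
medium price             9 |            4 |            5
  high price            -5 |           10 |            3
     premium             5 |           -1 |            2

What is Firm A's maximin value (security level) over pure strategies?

The worst-case payoff for each row is low price: -6, medium price: 4, high price: -5, premium: -1.
The best of these is 4.

4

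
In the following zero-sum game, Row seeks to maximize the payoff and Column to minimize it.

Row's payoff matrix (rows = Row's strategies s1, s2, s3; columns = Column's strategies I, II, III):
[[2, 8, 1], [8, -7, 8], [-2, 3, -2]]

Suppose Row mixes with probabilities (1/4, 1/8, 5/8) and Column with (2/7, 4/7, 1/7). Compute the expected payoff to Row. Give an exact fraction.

Against (2/7, 4/7, 1/7), each row's expected payoff is s1: 37/7; s2: -4/7; s3: 6/7.
Taking the (1/4, 1/8, 5/8)-weighted average: (1/4)·(37/7) + (1/8)·(-4/7) + (5/8)·(6/7) = 25/14.

25/14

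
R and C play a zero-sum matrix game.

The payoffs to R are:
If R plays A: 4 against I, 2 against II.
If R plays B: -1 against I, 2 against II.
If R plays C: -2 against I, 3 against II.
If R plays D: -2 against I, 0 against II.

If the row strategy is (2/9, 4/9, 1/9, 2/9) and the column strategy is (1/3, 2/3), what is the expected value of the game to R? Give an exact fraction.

Against (1/3, 2/3), each row's expected payoff is A: 8/3; B: 1; C: 4/3; D: -2/3.
Taking the (2/9, 4/9, 1/9, 2/9)-weighted average: (2/9)·(8/3) + (4/9)·(1) + (1/9)·(4/3) + (2/9)·(-2/3) = 28/27.

28/27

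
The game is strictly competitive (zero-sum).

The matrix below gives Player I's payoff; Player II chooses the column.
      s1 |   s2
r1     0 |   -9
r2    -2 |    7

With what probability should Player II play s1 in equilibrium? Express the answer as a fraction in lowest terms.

Row minima are -9 and -2, so Player I's maximin is -2; column maxima are 0 and 7, so Player II's minimax is 0. These differ, so the equilibrium is in mixed strategies.
Let Player II play s1 with probability q. Player I is indifferent when −9(1−q) = −2q + 7(1−q), giving q = 8/9.

8/9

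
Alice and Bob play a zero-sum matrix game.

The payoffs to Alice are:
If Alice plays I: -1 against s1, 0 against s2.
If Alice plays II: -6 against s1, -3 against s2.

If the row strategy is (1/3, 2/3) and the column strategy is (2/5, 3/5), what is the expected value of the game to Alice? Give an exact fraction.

-44/15

Against (2/5, 3/5), each row's expected payoff is I: -2/5; II: -21/5.
Taking the (1/3, 2/3)-weighted average: (1/3)·(-2/5) + (2/3)·(-21/5) = -44/15.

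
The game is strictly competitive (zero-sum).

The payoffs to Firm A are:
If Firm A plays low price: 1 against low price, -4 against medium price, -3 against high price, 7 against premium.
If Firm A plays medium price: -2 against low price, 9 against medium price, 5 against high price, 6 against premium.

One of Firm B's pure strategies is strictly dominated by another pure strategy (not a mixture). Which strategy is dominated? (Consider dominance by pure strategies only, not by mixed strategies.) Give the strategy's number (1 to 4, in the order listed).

Firm B prefers columns that give Firm A less. Compare premium with low price: 1 < 7, -2 < 6.
So low price strictly dominates premium for Firm B; premium is strictly dominated.

4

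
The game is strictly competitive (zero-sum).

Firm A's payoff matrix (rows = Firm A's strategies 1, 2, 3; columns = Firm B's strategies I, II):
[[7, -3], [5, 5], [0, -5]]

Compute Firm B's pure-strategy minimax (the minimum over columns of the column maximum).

5

The worst case (largest entry) in each column is I: 7, II: 5.
The best (smallest) of these is 5.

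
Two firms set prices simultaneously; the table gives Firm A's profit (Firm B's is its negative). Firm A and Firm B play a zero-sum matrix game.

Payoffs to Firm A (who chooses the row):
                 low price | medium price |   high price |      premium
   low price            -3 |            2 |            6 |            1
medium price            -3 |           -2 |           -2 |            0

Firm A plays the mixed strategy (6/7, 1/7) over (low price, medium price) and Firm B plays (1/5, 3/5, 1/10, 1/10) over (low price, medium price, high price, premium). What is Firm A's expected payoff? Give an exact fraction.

Against (1/5, 3/5, 1/10, 1/10), each row's expected payoff is low price: 13/10; medium price: -2.
Taking the (6/7, 1/7)-weighted average: (6/7)·(13/10) + (1/7)·(-2) = 29/35.

29/35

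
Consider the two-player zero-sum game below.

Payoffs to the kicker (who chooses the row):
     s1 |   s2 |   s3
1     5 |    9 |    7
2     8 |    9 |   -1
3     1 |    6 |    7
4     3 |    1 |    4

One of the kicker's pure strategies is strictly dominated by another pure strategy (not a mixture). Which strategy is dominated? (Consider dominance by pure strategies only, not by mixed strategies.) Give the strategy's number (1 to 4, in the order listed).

4

Compare 4 with 1: 5 > 3, 9 > 1, 7 > 4.
So 1 strictly dominates 4 for the kicker; 4 is strictly dominated.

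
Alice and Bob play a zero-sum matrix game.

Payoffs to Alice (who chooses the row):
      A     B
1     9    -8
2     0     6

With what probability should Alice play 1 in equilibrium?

6/23

Row minima are -8 and 0, so Alice's maximin is 0; column maxima are 9 and 6, so Bob's minimax is 6. These differ, so the equilibrium is in mixed strategies.
Let Alice play 1 with probability p. Bob is indifferent when 9p = −8p + 6(1−p), giving p = 6/23.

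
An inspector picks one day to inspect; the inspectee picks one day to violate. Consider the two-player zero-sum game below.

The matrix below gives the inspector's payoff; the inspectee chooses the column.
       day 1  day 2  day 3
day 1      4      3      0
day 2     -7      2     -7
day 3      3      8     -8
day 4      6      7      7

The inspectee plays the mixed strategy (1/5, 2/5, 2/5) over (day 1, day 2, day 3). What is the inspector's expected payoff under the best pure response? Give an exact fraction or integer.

day 1: (4)·(1/5) + (3)·(2/5) + (0)·(2/5) = 2.
day 2: (-7)·(1/5) + (2)·(2/5) + (-7)·(2/5) = -17/5.
day 3: (3)·(1/5) + (8)·(2/5) + (-8)·(2/5) = 3/5.
day 4: (6)·(1/5) + (7)·(2/5) + (7)·(2/5) = 34/5.
The best pure response is day 4 with expected payoff 34/5.

34/5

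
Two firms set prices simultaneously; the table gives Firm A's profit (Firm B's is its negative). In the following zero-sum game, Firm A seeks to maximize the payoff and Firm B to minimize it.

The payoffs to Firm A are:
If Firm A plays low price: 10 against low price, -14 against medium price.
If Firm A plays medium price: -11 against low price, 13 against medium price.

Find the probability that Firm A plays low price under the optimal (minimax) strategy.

Row minima are -14 and -11, so Firm A's maximin is -11; column maxima are 10 and 13, so Firm B's minimax is 10. These differ, so the equilibrium is in mixed strategies.
Let Firm A play low price with probability p. Firm B is indifferent when 10p − 11(1−p) = −14p + 13(1−p), giving p = 1/2.

1/2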